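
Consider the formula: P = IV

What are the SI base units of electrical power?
Units of each symbol in P = IV:
  I (current): A
  V (voltage, in volts): kg·m²/(s³·A)

Multiplying the contributions: [A] · [kg·m²/(s³·A)]
Adding exponents of each base unit: kg: 1, m: 2, s: -3
SI base units of electrical power: kg·m²/s³

Answer: kg·m²/s³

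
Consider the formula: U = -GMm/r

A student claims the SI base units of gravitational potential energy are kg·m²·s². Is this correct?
Units of each symbol in U = -GMm/r:
  G (gravitational constant): m³/(kg·s²)
  M (mass): kg
  m (mass): kg
  r (distance): m  → in the denominator, contributes 1/m
  The minus sign does not affect the units.

Multiplying the contributions: [m³/(kg·s²)] · [kg] · [kg] · [1/m]
Adding exponents of each base unit: kg: 1, m: 2, s: -2
SI base units of gravitational potential energy: kg·m²/s²

The claimed units kg·m²·s² (exponents kg: 1, m: 2, s: 2) do not match the derived units kg·m²/s² (exponents kg: 1, m: 2, s: -2), so the claim is incorrect.

Answer: No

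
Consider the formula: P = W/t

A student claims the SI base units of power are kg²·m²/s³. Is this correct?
Units of each symbol in P = W/t:
  W (work): kg·m²/s²
  t (time): s  → in the denominator, contributes 1/s

Multiplying the contributions: [kg·m²/s²] · [1/s]
Adding exponents of each base unit: kg: 1, m: 2, s: -3
SI base units of power: kg·m²/s³

The claimed units kg²·m²/s³ (exponents kg: 2, m: 2, s: -3) do not match the derived units kg·m²/s³ (exponents kg: 1, m: 2, s: -3), so the claim is incorrect.

Answer: No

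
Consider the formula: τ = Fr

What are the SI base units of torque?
Units of each symbol in τ = Fr:
  F (force): kg·m/s²
  r (lever arm): m

Multiplying the contributions: [kg·m/s²] · [m]
Adding exponents of each base unit: kg: 1, m: 2, s: -2
SI base units of torque: kg·m²/s²

Answer: kg·m²/s²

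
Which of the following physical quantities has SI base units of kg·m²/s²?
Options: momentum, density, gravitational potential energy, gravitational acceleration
Checking the SI base units of each option:
  momentum (p = mv): kg·m/s  ✗
  density (ρ = m/V): kg/m³  ✗
  gravitational potential energy (U = -GMm/r): kg·m²/s²  ✓ matches
  gravitational acceleration (g = GM/r²): m/s²  ✗

Only gravitational potential energy has units kg·m²/s².

Answer: gravitational potential energy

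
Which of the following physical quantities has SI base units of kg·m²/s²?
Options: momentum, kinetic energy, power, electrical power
Checking the SI base units of each option:
  momentum (p = mv): kg·m/s  ✗
  kinetic energy (E = ½mv²): kg·m²/s²  ✓ matches
  power (P = W/t): kg·m²/s³  ✗
  electrical power (P = IV): kg·m²/s³  ✗

Only kinetic energy has units kg·m²/s².

Answer: kinetic energy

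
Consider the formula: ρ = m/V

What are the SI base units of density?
Units of each symbol in ρ = m/V:
  m (mass): kg
  V (volume): m³  → in the denominator, contributes 1/m³

Multiplying the contributions: [kg] · [1/m³]
Adding exponents of each base unit: kg: 1, m: -3
SI base units of density: kg/m³

Answer: kg/m³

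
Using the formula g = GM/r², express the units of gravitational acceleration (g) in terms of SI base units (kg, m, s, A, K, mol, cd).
Units of each symbol in g = GM/r²:
  G (gravitational constant): m³/(kg·s²)
  M (mass): kg
  r (distance): m  → to the power 2 in the denominator, contributes 1/m²

Multiplying the contributions: [m³/(kg·s²)] · [kg] · [1/m²]
Adding exponents of each base unit: m: 1, s: -2
SI base units of gravitational acceleration: m/s²

Answer: m/s²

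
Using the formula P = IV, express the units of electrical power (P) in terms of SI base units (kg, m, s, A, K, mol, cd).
Units of each symbol in P = IV:
  I (current): A
  V (voltage, in volts): kg·m²/(s³·A)

Multiplying the contributions: [A] · [kg·m²/(s³·A)]
Adding exponents of each base unit: kg: 1, m: 2, s: -3
SI base units of electrical power: kg·m²/s³

Answer: kg·m²/s³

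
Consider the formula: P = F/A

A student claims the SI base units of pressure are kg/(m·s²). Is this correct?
Units of each symbol in P = F/A:
  F (force): kg·m/s²
  A (area): m²  → in the denominator, contributes 1/m²

Multiplying the contributions: [kg·m/s²] · [1/m²]
Adding exponents of each base unit: kg: 1, m: -1, s: -2
SI base units of pressure: kg/(m·s²)

The claimed units kg/(m·s²) match the derived units, so the claim is correct.

Answer: Yes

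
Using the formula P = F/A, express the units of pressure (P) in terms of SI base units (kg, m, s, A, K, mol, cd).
Units of each symbol in P = F/A:
  F (force): kg·m/s²
  A (area): m²  → in the denominator, contributes 1/m²

Multiplying the contributions: [kg·m/s²] · [1/m²]
Adding exponents of each base unit: kg: 1, m: -1, s: -2
SI base units of pressure: kg/(m·s²)

Answer: kg/(m·s²)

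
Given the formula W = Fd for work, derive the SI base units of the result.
Units of each symbol in W = Fd:
  F (force): kg·m/s²
  d (displacement): m

Multiplying the contributions: [kg·m/s²] · [m]
Adding exponents of each base unit: kg: 1, m: 2, s: -2
SI base units of work: kg·m²/s²

Answer: kg·m²/s²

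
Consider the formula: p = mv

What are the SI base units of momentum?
Units of each symbol in p = mv:
  m (mass): kg
  v (velocity): m/s

Multiplying the contributions: [kg] · [m/s]
Adding exponents of each base unit: kg: 1, m: 1, s: -1
SI base units of momentum: kg·m/s

Answer: kg·m/s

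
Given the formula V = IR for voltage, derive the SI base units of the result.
Units of each symbol in V = IR:
  I (current): A
  R (resistance, in ohms): kg·m²/(s³·A²)

Multiplying the contributions: [A] · [kg·m²/(s³·A²)]
Adding exponents of each base unit: kg: 1, m: 2, s: -3, A: -1
SI base units of voltage: kg·m²/(s³·A)

Answer: kg·m²/(s³·A)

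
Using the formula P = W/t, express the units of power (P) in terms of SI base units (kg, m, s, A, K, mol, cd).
Units of each symbol in P = W/t:
  W (work): kg·m²/s²
  t (time): s  → in the denominator, contributes 1/s

Multiplying the contributions: [kg·m²/s²] · [1/s]
Adding exponents of each base unit: kg: 1, m: 2, s: -3
SI base units of power: kg·m²/s³

Answer: kg·m²/s³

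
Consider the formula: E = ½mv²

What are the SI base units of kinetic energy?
Units of each symbol in E = ½mv²:
  m (mass): kg
  v (speed): m/s  → to the power 2, contributes m²/s²
  The factor ½ is dimensionless.

Multiplying the contributions: [kg] · [m²/s²]
Adding exponents of each base unit: kg: 1, m: 2, s: -2
SI base units of kinetic energy: kg·m²/s²

Answer: kg·m²/s²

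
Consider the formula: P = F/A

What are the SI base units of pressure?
Units of each symbol in P = F/A:
  F (force): kg·m/s²
  A (area): m²  → in the denominator, contributes 1/m²

Multiplying the contributions: [kg·m/s²] · [1/m²]
Adding exponents of each base unit: kg: 1, m: -1, s: -2
SI base units of pressure: kg/(m·s²)

Answer: kg/(m·s²)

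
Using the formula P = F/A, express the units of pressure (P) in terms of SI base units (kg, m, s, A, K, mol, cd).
Units of each symbol in P = F/A:
  F (force): kg·m/s²
  A (area): m²  → in the denominator, contributes 1/m²

Multiplying the contributions: [kg·m/s²] · [1/m²]
Adding exponents of each base unit: kg: 1, m: -1, s: -2
SI base units of pressure: kg/(m·s²)

Answer: kg/(m·s²)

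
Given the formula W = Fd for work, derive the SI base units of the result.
Units of each symbol in W = Fd:
  F (force): kg·m/s²
  d (displacement): m

Multiplying the contributions: [kg·m/s²] · [m]
Adding exponents of each base unit: kg: 1, m: 2, s: -2
SI base units of work: kg·m²/s²

Answer: kg·m²/s²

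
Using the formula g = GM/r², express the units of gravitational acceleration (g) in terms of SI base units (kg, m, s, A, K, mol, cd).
Units of each symbol in g = GM/r²:
  G (gravitational constant): m³/(kg·s²)
  M (mass): kg
  r (distance): m  → to the power 2 in the denominator, contributes 1/m²

Multiplying the contributions: [m³/(kg·s²)] · [kg] · [1/m²]
Adding exponents of each base unit: m: 1, s: -2
SI base units of gravitational acceleration: m/s²

Answer: m/s²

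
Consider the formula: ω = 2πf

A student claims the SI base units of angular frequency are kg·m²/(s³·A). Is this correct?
Units of each symbol in ω = 2πf:
  f (frequency): 1/s
  The factor 2π is dimensionless.

Multiplying the contributions: [1/s]
Adding exponents of each base unit: s: -1
SI base units of angular frequency: 1/s

The claimed units kg·m²/(s³·A) (exponents kg: 1, m: 2, s: -3, A: -1) do not match the derived units 1/s (exponents s: -1), so the claim is incorrect.

Answer: No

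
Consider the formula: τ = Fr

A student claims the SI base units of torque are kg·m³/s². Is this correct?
Units of each symbol in τ = Fr:
  F (force): kg·m/s²
  r (lever arm): m

Multiplying the contributions: [kg·m/s²] · [m]
Adding exponents of each base unit: kg: 1, m: 2, s: -2
SI base units of torque: kg·m²/s²

The claimed units kg·m³/s² (exponents kg: 1, m: 3, s: -2) do not match the derived units kg·m²/s² (exponents kg: 1, m: 2, s: -2), so the claim is incorrect.

Answer: No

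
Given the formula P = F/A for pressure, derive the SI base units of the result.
Units of each symbol in P = F/A:
  F (force): kg·m/s²
  A (area): m²  → in the denominator, contributes 1/m²

Multiplying the contributions: [kg·m/s²] · [1/m²]
Adding exponents of each base unit: kg: 1, m: -1, s: -2
SI base units of pressure: kg/(m·s²)

Answer: kg/(m·s²)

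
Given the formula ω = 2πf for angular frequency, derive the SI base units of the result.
Units of each symbol in ω = 2πf:
  f (frequency): 1/s
  The factor 2π is dimensionless.

Multiplying the contributions: [1/s]
Adding exponents of each base unit: s: -1
SI base units of angular frequency: 1/s

Answer: 1/s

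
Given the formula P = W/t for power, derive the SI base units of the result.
Units of each symbol in P = W/t:
  W (work): kg·m²/s²
  t (time): s  → in the denominator, contributes 1/s

Multiplying the contributions: [kg·m²/s²] · [1/s]
Adding exponents of each base unit: kg: 1, m: 2, s: -3
SI base units of power: kg·m²/s³

Answer: kg·m²/s³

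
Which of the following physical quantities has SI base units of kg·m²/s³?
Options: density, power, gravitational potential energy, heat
Checking the SI base units of each option:
  density (ρ = m/V): kg/m³  ✗
  power (P = W/t): kg·m²/s³  ✓ matches
  gravitational potential energy (U = -GMm/r): kg·m²/s²  ✗
  heat (Q = mcΔT): kg·m²/s²  ✗

Only power has units kg·m²/s³.

Answer: power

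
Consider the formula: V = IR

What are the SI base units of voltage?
Units of each symbol in V = IR:
  I (current): A
  R (resistance, in ohms): kg·m²/(s³·A²)

Multiplying the contributions: [A] · [kg·m²/(s³·A²)]
Adding exponents of each base unit: kg: 1, m: 2, s: -3, A: -1
SI base units of voltage: kg·m²/(s³·A)

Answer: kg·m²/(s³·A)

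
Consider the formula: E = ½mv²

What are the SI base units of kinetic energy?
Units of each symbol in E = ½mv²:
  m (mass): kg
  v (speed): m/s  → to the power 2, contributes m²/s²
  The factor ½ is dimensionless.

Multiplying the contributions: [kg] · [m²/s²]
Adding exponents of each base unit: kg: 1, m: 2, s: -2
SI base units of kinetic energy: kg·m²/s²

Answer: kg·m²/s²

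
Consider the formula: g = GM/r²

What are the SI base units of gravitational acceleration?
Units of each symbol in g = GM/r²:
  G (gravitational constant): m³/(kg·s²)
  M (mass): kg
  r (distance): m  → to the power 2 in the denominator, contributes 1/m²

Multiplying the contributions: [m³/(kg·s²)] · [kg] · [1/m²]
Adding exponents of each base unit: m: 1, s: -2
SI base units of gravitational acceleration: m/s²

Answer: m/s²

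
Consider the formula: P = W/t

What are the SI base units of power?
Units of each symbol in P = W/t:
  W (work): kg·m²/s²
  t (time): s  → in the denominator, contributes 1/s

Multiplying the contributions: [kg·m²/s²] · [1/s]
Adding exponents of each base unit: kg: 1, m: 2, s: -3
SI base units of power: kg·m²/s³

Answer: kg·m²/s³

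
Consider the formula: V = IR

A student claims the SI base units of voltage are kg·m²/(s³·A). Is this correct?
Units of each symbol in V = IR:
  I (current): A
  R (resistance, in ohms): kg·m²/(s³·A²)

Multiplying the contributions: [A] · [kg·m²/(s³·A²)]
Adding exponents of each base unit: kg: 1, m: 2, s: -3, A: -1
SI base units of voltage: kg·m²/(s³·A)

The claimed units kg·m²/(s³·A) match the derived units, so the claim is correct.

Answer: Yes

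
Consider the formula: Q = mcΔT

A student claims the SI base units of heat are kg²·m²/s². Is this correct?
Units of each symbol in Q = mcΔT:
  m (mass): kg
  c (specific heat capacity, in J/(kg·K)): m²/(s²·K)
  ΔT (temperature change): K

Multiplying the contributions: [kg] · [m²/(s²·K)] · [K]
Adding exponents of each base unit: kg: 1, m: 2, s: -2
SI base units of heat: kg·m²/s²

The claimed units kg²·m²/s² (exponents kg: 2, m: 2, s: -2) do not match the derived units kg·m²/s² (exponents kg: 1, m: 2, s: -2), so the claim is incorrect.

Answer: No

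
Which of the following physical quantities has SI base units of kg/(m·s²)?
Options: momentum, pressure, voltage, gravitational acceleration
Checking the SI base units of each option:
  momentum (p = mv): kg·m/s  ✗
  pressure (P = F/A): kg/(m·s²)  ✓ matches
  voltage (V = IR): kg·m²/(s³·A)  ✗
  gravitational acceleration (g = GM/r²): m/s²  ✗

Only pressure has units kg/(m·s²).

Answer: pressure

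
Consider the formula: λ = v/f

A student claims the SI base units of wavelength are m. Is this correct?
Units of each symbol in λ = v/f:
  v (wave speed): m/s
  f (frequency): 1/s  → in the denominator, contributes s

Multiplying the contributions: [m/s] · [s]
Adding exponents of each base unit: m: 1
SI base units of wavelength: m

The claimed units m match the derived units, so the claim is correct.

Answer: Yes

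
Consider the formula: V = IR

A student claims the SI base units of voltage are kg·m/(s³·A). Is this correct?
Units of each symbol in V = IR:
  I (current): A
  R (resistance, in ohms): kg·m²/(s³·A²)

Multiplying the contributions: [A] · [kg·m²/(s³·A²)]
Adding exponents of each base unit: kg: 1, m: 2, s: -3, A: -1
SI base units of voltage: kg·m²/(s³·A)

The claimed units kg·m/(s³·A) (exponents kg: 1, m: 1, s: -3, A: -1) do not match the derived units kg·m²/(s³·A) (exponents kg: 1, m: 2, s: -3, A: -1), so the claim is incorrect.

Answer: No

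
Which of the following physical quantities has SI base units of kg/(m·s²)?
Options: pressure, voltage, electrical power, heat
Checking the SI base units of each option:
  pressure (P = F/A): kg/(m·s²)  ✓ matches
  voltage (V = IR): kg·m²/(s³·A)  ✗
  electrical power (P = IV): kg·m²/s³  ✗
  heat (Q = mcΔT): kg·m²/s²  ✗

Only pressure has units kg/(m·s²).

Answer: pressure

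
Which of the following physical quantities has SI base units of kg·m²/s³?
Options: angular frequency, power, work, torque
Checking the SI base units of each option:
  angular frequency (ω = 2πf): 1/s  ✗
  power (P = W/t): kg·m²/s³  ✓ matches
  work (W = Fd): kg·m²/s²  ✗
  torque (τ = Fr): kg·m²/s²  ✗

Only power has units kg·m²/s³.

Answer: power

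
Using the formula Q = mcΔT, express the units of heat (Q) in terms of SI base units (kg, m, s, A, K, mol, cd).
Units of each symbol in Q = mcΔT:
  m (mass): kg
  c (specific heat capacity, in J/(kg·K)): m²/(s²·K)
  ΔT (temperature change): K

Multiplying the contributions: [kg] · [m²/(s²·K)] · [K]
Adding exponents of each base unit: kg: 1, m: 2, s: -2
SI base units of heat: kg·m²/s²

Answer: kg·m²/s²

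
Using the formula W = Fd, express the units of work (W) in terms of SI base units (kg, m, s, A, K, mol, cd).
Units of each symbol in W = Fd:
  F (force): kg·m/s²
  d (displacement): m

Multiplying the contributions: [kg·m/s²] · [m]
Adding exponents of each base unit: kg: 1, m: 2, s: -2
SI base units of work: kg·m²/s²

Answer: kg·m²/s²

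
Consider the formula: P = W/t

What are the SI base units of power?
Units of each symbol in P = W/t:
  W (work): kg·m²/s²
  t (time): s  → in the denominator, contributes 1/s

Multiplying the contributions: [kg·m²/s²] · [1/s]
Adding exponents of each base unit: kg: 1, m: 2, s: -3
SI base units of power: kg·m²/s³

Answer: kg·m²/s³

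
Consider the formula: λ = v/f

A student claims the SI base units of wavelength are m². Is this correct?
Units of each symbol in λ = v/f:
  v (wave speed): m/s
  f (frequency): 1/s  → in the denominator, contributes s

Multiplying the contributions: [m/s] · [s]
Adding exponents of each base unit: m: 1
SI base units of wavelength: m

The claimed units m² (exponents m: 2) do not match the derived units m (exponents m: 1), so the claim is incorrect.

Answer: No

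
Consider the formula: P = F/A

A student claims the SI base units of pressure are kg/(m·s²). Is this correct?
Units of each symbol in P = F/A:
  F (force): kg·m/s²
  A (area): m²  → in the denominator, contributes 1/m²

Multiplying the contributions: [kg·m/s²] · [1/m²]
Adding exponents of each base unit: kg: 1, m: -1, s: -2
SI base units of pressure: kg/(m·s²)

The claimed units kg/(m·s²) match the derived units, so the claim is correct.

Answer: Yes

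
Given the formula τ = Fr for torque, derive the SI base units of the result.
Units of each symbol in τ = Fr:
  F (force): kg·m/s²
  r (lever arm): m

Multiplying the contributions: [kg·m/s²] · [m]
Adding exponents of each base unit: kg: 1, m: 2, s: -2
SI base units of torque: kg·m²/s²

Answer: kg·m²/s²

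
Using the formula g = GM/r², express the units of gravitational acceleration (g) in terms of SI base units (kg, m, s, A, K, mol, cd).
Units of each symbol in g = GM/r²:
  G (gravitational constant): m³/(kg·s²)
  M (mass): kg
  r (distance): m  → to the power 2 in the denominator, contributes 1/m²

Multiplying the contributions: [m³/(kg·s²)] · [kg] · [1/m²]
Adding exponents of each base unit: m: 1, s: -2
SI base units of gravitational acceleration: m/s²

Answer: m/s²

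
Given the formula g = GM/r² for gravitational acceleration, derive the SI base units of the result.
Units of each symbol in g = GM/r²:
  G (gravitational constant): m³/(kg·s²)
  M (mass): kg
  r (distance): m  → to the power 2 in the denominator, contributes 1/m²

Multiplying the contributions: [m³/(kg·s²)] · [kg] · [1/m²]
Adding exponents of each base unit: m: 1, s: -2
SI base units of gravitational acceleration: m/s²

Answer: m/s²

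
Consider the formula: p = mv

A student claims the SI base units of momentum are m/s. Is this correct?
Units of each symbol in p = mv:
  m (mass): kg
  v (velocity): m/s

Multiplying the contributions: [kg] · [m/s]
Adding exponents of each base unit: kg: 1, m: 1, s: -1
SI base units of momentum: kg·m/s

The claimed units m/s (exponents m: 1, s: -1) do not match the derived units kg·m/s (exponents kg: 1, m: 1, s: -1), so the claim is incorrect.

Answer: No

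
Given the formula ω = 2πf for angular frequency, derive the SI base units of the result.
Units of each symbol in ω = 2πf:
  f (frequency): 1/s
  The factor 2π is dimensionless.

Multiplying the contributions: [1/s]
Adding exponents of each base unit: s: -1
SI base units of angular frequency: 1/s

Answer: 1/s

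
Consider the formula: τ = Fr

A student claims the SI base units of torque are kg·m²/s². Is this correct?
Units of each symbol in τ = Fr:
  F (force): kg·m/s²
  r (lever arm): m

Multiplying the contributions: [kg·m/s²] · [m]
Adding exponents of each base unit: kg: 1, m: 2, s: -2
SI base units of torque: kg·m²/s²

The claimed units kg·m²/s² match the derived units, so the claim is correct.

Answer: Yes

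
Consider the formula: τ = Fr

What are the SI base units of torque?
Units of each symbol in τ = Fr:
  F (force): kg·m/s²
  r (lever arm): m

Multiplying the contributions: [kg·m/s²] · [m]
Adding exponents of each base unit: kg: 1, m: 2, s: -2
SI base units of torque: kg·m²/s²

Answer: kg·m²/s²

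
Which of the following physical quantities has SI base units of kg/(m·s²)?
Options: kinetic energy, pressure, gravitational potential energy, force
Checking the SI base units of each option:
  kinetic energy (E = ½mv²): kg·m²/s²  ✗
  pressure (P = F/A): kg/(m·s²)  ✓ matches
  gravitational potential energy (U = -GMm/r): kg·m²/s²  ✗
  force (F = ma): kg·m/s²  ✗

Only pressure has units kg/(m·s²).

Answer: pressure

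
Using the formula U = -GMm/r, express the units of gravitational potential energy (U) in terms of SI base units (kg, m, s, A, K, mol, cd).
Units of each symbol in U = -GMm/r:
  G (gravitational constant): m³/(kg·s²)
  M (mass): kg
  m (mass): kg
  r (distance): m  → in the denominator, contributes 1/m
  The minus sign does not affect the units.

Multiplying the contributions: [m³/(kg·s²)] · [kg] · [kg] · [1/m]
Adding exponents of each base unit: kg: 1, m: 2, s: -2
SI base units of gravitational potential energy: kg·m²/s²

Answer: kg·m²/s²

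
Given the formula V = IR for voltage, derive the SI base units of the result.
Units of each symbol in V = IR:
  I (current): A
  R (resistance, in ohms): kg·m²/(s³·A²)

Multiplying the contributions: [A] · [kg·m²/(s³·A²)]
Adding exponents of each base unit: kg: 1, m: 2, s: -3, A: -1
SI base units of voltage: kg·m²/(s³·A)

Answer: kg·m²/(s³·A)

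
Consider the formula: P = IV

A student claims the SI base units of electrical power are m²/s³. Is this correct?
Units of each symbol in P = IV:
  I (current): A
  V (voltage, in volts): kg·m²/(s³·A)

Multiplying the contributions: [A] · [kg·m²/(s³·A)]
Adding exponents of each base unit: kg: 1, m: 2, s: -3
SI base units of electrical power: kg·m²/s³

The claimed units m²/s³ (exponents m: 2, s: -3) do not match the derived units kg·m²/s³ (exponents kg: 1, m: 2, s: -3), so the claim is incorrect.

Answer: No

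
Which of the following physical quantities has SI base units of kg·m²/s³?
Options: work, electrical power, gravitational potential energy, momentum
Checking the SI base units of each option:
  work (W = Fd): kg·m²/s²  ✗
  electrical power (P = IV): kg·m²/s³  ✓ matches
  gravitational potential energy (U = -GMm/r): kg·m²/s²  ✗
  momentum (p = mv): kg·m/s  ✗

Only electrical power has units kg·m²/s³.

Answer: electrical power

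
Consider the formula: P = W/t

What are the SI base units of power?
Units of each symbol in P = W/t:
  W (work): kg·m²/s²
  t (time): s  → in the denominator, contributes 1/s

Multiplying the contributions: [kg·m²/s²] · [1/s]
Adding exponents of each base unit: kg: 1, m: 2, s: -3
SI base units of power: kg·m²/s³

Answer: kg·m²/s³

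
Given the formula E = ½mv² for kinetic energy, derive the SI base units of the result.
Units of each symbol in E = ½mv²:
  m (mass): kg
  v (speed): m/s  → to the power 2, contributes m²/s²
  The factor ½ is dimensionless.

Multiplying the contributions: [kg] · [m²/s²]
Adding exponents of each base unit: kg: 1, m: 2, s: -2
SI base units of kinetic energy: kg·m²/s²

Answer: kg·m²/s²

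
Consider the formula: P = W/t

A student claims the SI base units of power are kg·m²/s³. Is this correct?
Units of each symbol in P = W/t:
  W (work): kg·m²/s²
  t (time): s  → in the denominator, contributes 1/s

Multiplying the contributions: [kg·m²/s²] · [1/s]
Adding exponents of each base unit: kg: 1, m: 2, s: -3
SI base units of power: kg·m²/s³

The claimed units kg·m²/s³ match the derived units, so the claim is correct.

Answer: Yes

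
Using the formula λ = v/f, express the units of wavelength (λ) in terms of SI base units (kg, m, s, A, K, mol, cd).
Units of each symbol in λ = v/f:
  v (wave speed): m/s
  f (frequency): 1/s  → in the denominator, contributes s

Multiplying the contributions: [m/s] · [s]
Adding exponents of each base unit: m: 1
SI base units of wavelength: m

Answer: m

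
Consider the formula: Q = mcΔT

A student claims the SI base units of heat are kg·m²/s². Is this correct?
Units of each symbol in Q = mcΔT:
  m (mass): kg
  c (specific heat capacity, in J/(kg·K)): m²/(s²·K)
  ΔT (temperature change): K

Multiplying the contributions: [kg] · [m²/(s²·K)] · [K]
Adding exponents of each base unit: kg: 1, m: 2, s: -2
SI base units of heat: kg·m²/s²

The claimed units kg·m²/s² match the derived units, so the claim is correct.

Answer: Yes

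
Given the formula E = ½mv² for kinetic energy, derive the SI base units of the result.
Units of each symbol in E = ½mv²:
  m (mass): kg
  v (speed): m/s  → to the power 2, contributes m²/s²
  The factor ½ is dimensionless.

Multiplying the contributions: [kg] · [m²/s²]
Adding exponents of each base unit: kg: 1, m: 2, s: -2
SI base units of kinetic energy: kg·m²/s²

Answer: kg·m²/s²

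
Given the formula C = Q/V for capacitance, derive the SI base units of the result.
Units of each symbol in C = Q/V:
  Q (charge, in coulombs): s·A
  V (voltage, in volts): kg·m²/(s³·A)  → in the denominator, contributes s³·A/(kg·m²)

Multiplying the contributions: [s·A] · [s³·A/(kg·m²)]
Adding exponents of each base unit: kg: -1, m: -2, s: 4, A: 2
SI base units of capacitance: s⁴·A²/(kg·m²)

Answer: s⁴·A²/(kg·m²)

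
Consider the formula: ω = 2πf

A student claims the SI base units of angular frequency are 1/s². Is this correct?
Units of each symbol in ω = 2πf:
  f (frequency): 1/s
  The factor 2π is dimensionless.

Multiplying the contributions: [1/s]
Adding exponents of each base unit: s: -1
SI base units of angular frequency: 1/s

The claimed units 1/s² (exponents s: -2) do not match the derived units 1/s (exponents s: -1), so the claim is incorrect.

Answer: No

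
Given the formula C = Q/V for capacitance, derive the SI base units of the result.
Units of each symbol in C = Q/V:
  Q (charge, in coulombs): s·A
  V (voltage, in volts): kg·m²/(s³·A)  → in the denominator, contributes s³·A/(kg·m²)

Multiplying the contributions: [s·A] · [s³·A/(kg·m²)]
Adding exponents of each base unit: kg: -1, m: -2, s: 4, A: 2
SI base units of capacitance: s⁴·A²/(kg·m²)

Answer: s⁴·A²/(kg·m²)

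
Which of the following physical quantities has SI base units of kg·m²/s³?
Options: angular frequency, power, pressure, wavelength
Checking the SI base units of each option:
  angular frequency (ω = 2πf): 1/s  ✗
  power (P = W/t): kg·m²/s³  ✓ matches
  pressure (P = F/A): kg/(m·s²)  ✗
  wavelength (λ = v/f): m  ✗

Only power has units kg·m²/s³.

Answer: power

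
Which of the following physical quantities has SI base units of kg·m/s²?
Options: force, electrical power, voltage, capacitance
Checking the SI base units of each option:
  force (F = ma): kg·m/s²  ✓ matches
  electrical power (P = IV): kg·m²/s³  ✗
  voltage (V = IR): kg·m²/(s³·A)  ✗
  capacitance (C = Q/V): s⁴·A²/(kg·m²)  ✗

Only force has units kg·m/s².

Answer: force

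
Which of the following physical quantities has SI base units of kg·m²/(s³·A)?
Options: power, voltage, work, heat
Checking the SI base units of each option:
  power (P = W/t): kg·m²/s³  ✗
  voltage (V = IR): kg·m²/(s³·A)  ✓ matches
  work (W = Fd): kg·m²/s²  ✗
  heat (Q = mcΔT): kg·m²/s²  ✗

Only voltage has units kg·m²/(s³·A).

Answer: voltage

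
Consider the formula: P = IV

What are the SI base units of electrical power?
Units of each symbol in P = IV:
  I (current): A
  V (voltage, in volts): kg·m²/(s³·A)

Multiplying the contributions: [A] · [kg·m²/(s³·A)]
Adding exponents of each base unit: kg: 1, m: 2, s: -3
SI base units of electrical power: kg·m²/s³

Answer: kg·m²/s³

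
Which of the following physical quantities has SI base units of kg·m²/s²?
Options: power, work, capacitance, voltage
Checking the SI base units of each option:
  power (P = W/t): kg·m²/s³  ✗
  work (W = Fd): kg·m²/s²  ✓ matches
  capacitance (C = Q/V): s⁴·A²/(kg·m²)  ✗
  voltage (V = IR): kg·m²/(s³·A)  ✗

Only work has units kg·m²/s².

Answer: work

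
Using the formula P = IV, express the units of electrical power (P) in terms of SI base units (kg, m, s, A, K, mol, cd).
Units of each symbol in P = IV:
  I (current): A
  V (voltage, in volts): kg·m²/(s³·A)

Multiplying the contributions: [A] · [kg·m²/(s³·A)]
Adding exponents of each base unit: kg: 1, m: 2, s: -3
SI base units of electrical power: kg·m²/s³

Answer: kg·m²/s³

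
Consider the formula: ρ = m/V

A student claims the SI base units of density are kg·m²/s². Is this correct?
Units of each symbol in ρ = m/V:
  m (mass): kg
  V (volume): m³  → in the denominator, contributes 1/m³

Multiplying the contributions: [kg] · [1/m³]
Adding exponents of each base unit: kg: 1, m: -3
SI base units of density: kg/m³

The claimed units kg·m²/s² (exponents kg: 1, m: 2, s: -2) do not match the derived units kg/m³ (exponents kg: 1, m: -3), so the claim is incorrect.

Answer: No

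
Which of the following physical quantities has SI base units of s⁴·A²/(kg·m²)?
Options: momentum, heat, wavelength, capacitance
Checking the SI base units of each option:
  momentum (p = mv): kg·m/s  ✗
  heat (Q = mcΔT): kg·m²/s²  ✗
  wavelength (λ = v/f): m  ✗
  capacitance (C = Q/V): s⁴·A²/(kg·m²)  ✓ matches

Only capacitance has units s⁴·A²/(kg·m²).

Answer: capacitance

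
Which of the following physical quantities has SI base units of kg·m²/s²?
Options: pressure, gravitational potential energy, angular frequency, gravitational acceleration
Checking the SI base units of each option:
  pressure (P = F/A): kg/(m·s²)  ✗
  gravitational potential energy (U = -GMm/r): kg·m²/s²  ✓ matches
  angular frequency (ω = 2πf): 1/s  ✗
  gravitational acceleration (g = GM/r²): m/s²  ✗

Only gravitational potential energy has units kg·m²/s².

Answer: gravitational potential energy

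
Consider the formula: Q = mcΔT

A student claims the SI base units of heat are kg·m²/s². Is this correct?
Units of each symbol in Q = mcΔT:
  m (mass): kg
  c (specific heat capacity, in J/(kg·K)): m²/(s²·K)
  ΔT (temperature change): K

Multiplying the contributions: [kg] · [m²/(s²·K)] · [K]
Adding exponents of each base unit: kg: 1, m: 2, s: -2
SI base units of heat: kg·m²/s²

The claimed units kg·m²/s² match the derived units, so the claim is correct.

Answer: Yes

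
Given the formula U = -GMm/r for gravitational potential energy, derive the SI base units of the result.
Units of each symbol in U = -GMm/r:
  G (gravitational constant): m³/(kg·s²)
  M (mass): kg
  m (mass): kg
  r (distance): m  → in the denominator, contributes 1/m
  The minus sign does not affect the units.

Multiplying the contributions: [m³/(kg·s²)] · [kg] · [kg] · [1/m]
Adding exponents of each base unit: kg: 1, m: 2, s: -2
SI base units of gravitational potential energy: kg·m²/s²

Answer: kg·m²/s²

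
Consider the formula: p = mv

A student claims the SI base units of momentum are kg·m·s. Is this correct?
Units of each symbol in p = mv:
  m (mass): kg
  v (velocity): m/s

Multiplying the contributions: [kg] · [m/s]
Adding exponents of each base unit: kg: 1, m: 1, s: -1
SI base units of momentum: kg·m/s

The claimed units kg·m·s (exponents kg: 1, m: 1, s: 1) do not match the derived units kg·m/s (exponents kg: 1, m: 1, s: -1), so the claim is incorrect.

Answer: No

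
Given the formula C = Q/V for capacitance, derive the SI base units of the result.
Units of each symbol in C = Q/V:
  Q (charge, in coulombs): s·A
  V (voltage, in volts): kg·m²/(s³·A)  → in the denominator, contributes s³·A/(kg·m²)

Multiplying the contributions: [s·A] · [s³·A/(kg·m²)]
Adding exponents of each base unit: kg: -1, m: -2, s: 4, A: 2
SI base units of capacitance: s⁴·A²/(kg·m²)

Answer: s⁴·A²/(kg·m²)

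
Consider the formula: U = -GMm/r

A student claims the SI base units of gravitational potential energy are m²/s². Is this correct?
Units of each symbol in U = -GMm/r:
  G (gravitational constant): m³/(kg·s²)
  M (mass): kg
  m (mass): kg
  r (distance): m  → in the denominator, contributes 1/m
  The minus sign does not affect the units.

Multiplying the contributions: [m³/(kg·s²)] · [kg] · [kg] · [1/m]
Adding exponents of each base unit: kg: 1, m: 2, s: -2
SI base units of gravitational potential energy: kg·m²/s²

The claimed units m²/s² (exponents m: 2, s: -2) do not match the derived units kg·m²/s² (exponents kg: 1, m: 2, s: -2), so the claim is incorrect.

Answer: No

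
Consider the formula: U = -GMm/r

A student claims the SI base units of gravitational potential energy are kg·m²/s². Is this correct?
Units of each symbol in U = -GMm/r:
  G (gravitational constant): m³/(kg·s²)
  M (mass): kg
  m (mass): kg
  r (distance): m  → in the denominator, contributes 1/m
  The minus sign does not affect the units.

Multiplying the contributions: [m³/(kg·s²)] · [kg] · [kg] · [1/m]
Adding exponents of each base unit: kg: 1, m: 2, s: -2
SI base units of gravitational potential energy: kg·m²/s²

The claimed units kg·m²/s² match the derived units, so the claim is correct.

Answer: Yes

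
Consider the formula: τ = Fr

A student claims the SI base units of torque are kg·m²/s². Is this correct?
Units of each symbol in τ = Fr:
  F (force): kg·m/s²
  r (lever arm): m

Multiplying the contributions: [kg·m/s²] · [m]
Adding exponents of each base unit: kg: 1, m: 2, s: -2
SI base units of torque: kg·m²/s²

The claimed units kg·m²/s² match the derived units, so the claim is correct.

Answer: Yes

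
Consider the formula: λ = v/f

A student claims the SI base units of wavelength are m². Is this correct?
Units of each symbol in λ = v/f:
  v (wave speed): m/s
  f (frequency): 1/s  → in the denominator, contributes s

Multiplying the contributions: [m/s] · [s]
Adding exponents of each base unit: m: 1
SI base units of wavelength: m

The claimed units m² (exponents m: 2) do not match the derived units m (exponents m: 1), so the claim is incorrect.

Answer: No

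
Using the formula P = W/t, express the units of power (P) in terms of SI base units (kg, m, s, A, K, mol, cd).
Units of each symbol in P = W/t:
  W (work): kg·m²/s²
  t (time): s  → in the denominator, contributes 1/s

Multiplying the contributions: [kg·m²/s²] · [1/s]
Adding exponents of each base unit: kg: 1, m: 2, s: -3
SI base units of power: kg·m²/s³

Answer: kg·m²/s³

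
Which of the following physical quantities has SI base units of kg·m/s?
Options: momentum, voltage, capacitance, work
Checking the SI base units of each option:
  momentum (p = mv): kg·m/s  ✓ matches
  voltage (V = IR): kg·m²/(s³·A)  ✗
  capacitance (C = Q/V): s⁴·A²/(kg·m²)  ✗
  work (W = Fd): kg·m²/s²  ✗

Only momentum has units kg·m/s.

Answer: momentum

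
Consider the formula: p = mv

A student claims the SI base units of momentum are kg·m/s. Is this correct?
Units of each symbol in p = mv:
  m (mass): kg
  v (velocity): m/s

Multiplying the contributions: [kg] · [m/s]
Adding exponents of each base unit: kg: 1, m: 1, s: -1
SI base units of momentum: kg·m/s

The claimed units kg·m/s match the derived units, so the claim is correct.

Answer: Yes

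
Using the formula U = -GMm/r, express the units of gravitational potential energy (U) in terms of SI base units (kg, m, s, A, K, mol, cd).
Units of each symbol in U = -GMm/r:
  G (gravitational constant): m³/(kg·s²)
  M (mass): kg
  m (mass): kg
  r (distance): m  → in the denominator, contributes 1/m
  The minus sign does not affect the units.

Multiplying the contributions: [m³/(kg·s²)] · [kg] · [kg] · [1/m]
Adding exponents of each base unit: kg: 1, m: 2, s: -2
SI base units of gravitational potential energy: kg·m²/s²

Answer: kg·m²/s²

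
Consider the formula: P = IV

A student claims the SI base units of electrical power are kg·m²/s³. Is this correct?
Units of each symbol in P = IV:
  I (current): A
  V (voltage, in volts): kg·m²/(s³·A)

Multiplying the contributions: [A] · [kg·m²/(s³·A)]
Adding exponents of each base unit: kg: 1, m: 2, s: -3
SI base units of electrical power: kg·m²/s³

The claimed units kg·m²/s³ match the derived units, so the claim is correct.

Answer: Yes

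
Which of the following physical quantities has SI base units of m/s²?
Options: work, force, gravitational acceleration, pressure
Checking the SI base units of each option:
  work (W = Fd): kg·m²/s²  ✗
  force (F = ma): kg·m/s²  ✗
  gravitational acceleration (g = GM/r²): m/s²  ✓ matches
  pressure (P = F/A): kg/(m·s²)  ✗

Only gravitational acceleration has units m/s².

Answer: gravitational acceleration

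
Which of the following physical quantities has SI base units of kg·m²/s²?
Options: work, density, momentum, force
Checking the SI base units of each option:
  work (W = Fd): kg·m²/s²  ✓ matches
  density (ρ = m/V): kg/m³  ✗
  momentum (p = mv): kg·m/s  ✗
  force (F = ma): kg·m/s²  ✗

Only work has units kg·m²/s².

Answer: work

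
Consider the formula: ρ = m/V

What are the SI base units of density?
Units of each symbol in ρ = m/V:
  m (mass): kg
  V (volume): m³  → in the denominator, contributes 1/m³

Multiplying the contributions: [kg] · [1/m³]
Adding exponents of each base unit: kg: 1, m: -3
SI base units of density: kg/m³

Answer: kg/m³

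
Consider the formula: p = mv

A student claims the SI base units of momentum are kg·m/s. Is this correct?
Units of each symbol in p = mv:
  m (mass): kg
  v (velocity): m/s

Multiplying the contributions: [kg] · [m/s]
Adding exponents of each base unit: kg: 1, m: 1, s: -1
SI base units of momentum: kg·m/s

The claimed units kg·m/s match the derived units, so the claim is correct.

Answer: Yes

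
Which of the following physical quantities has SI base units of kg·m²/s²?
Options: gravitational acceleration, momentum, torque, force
Checking the SI base units of each option:
  gravitational acceleration (g = GM/r²): m/s²  ✗
  momentum (p = mv): kg·m/s  ✗
  torque (τ = Fr): kg·m²/s²  ✓ matches
  force (F = ma): kg·m/s²  ✗

Only torque has units kg·m²/s².

Answer: torque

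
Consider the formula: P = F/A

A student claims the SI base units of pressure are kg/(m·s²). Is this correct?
Units of each symbol in P = F/A:
  F (force): kg·m/s²
  A (area): m²  → in the denominator, contributes 1/m²

Multiplying the contributions: [kg·m/s²] · [1/m²]
Adding exponents of each base unit: kg: 1, m: -1, s: -2
SI base units of pressure: kg/(m·s²)

The claimed units kg/(m·s²) match the derived units, so the claim is correct.

Answer: Yes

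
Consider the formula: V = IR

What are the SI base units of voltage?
Units of each symbol in V = IR:
  I (current): A
  R (resistance, in ohms): kg·m²/(s³·A²)

Multiplying the contributions: [A] · [kg·m²/(s³·A²)]
Adding exponents of each base unit: kg: 1, m: 2, s: -3, A: -1
SI base units of voltage: kg·m²/(s³·A)

Answer: kg·m²/(s³·A)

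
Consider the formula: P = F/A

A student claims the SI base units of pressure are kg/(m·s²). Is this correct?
Units of each symbol in P = F/A:
  F (force): kg·m/s²
  A (area): m²  → in the denominator, contributes 1/m²

Multiplying the contributions: [kg·m/s²] · [1/m²]
Adding exponents of each base unit: kg: 1, m: -1, s: -2
SI base units of pressure: kg/(m·s²)

The claimed units kg/(m·s²) match the derived units, so the claim is correct.

Answer: Yes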